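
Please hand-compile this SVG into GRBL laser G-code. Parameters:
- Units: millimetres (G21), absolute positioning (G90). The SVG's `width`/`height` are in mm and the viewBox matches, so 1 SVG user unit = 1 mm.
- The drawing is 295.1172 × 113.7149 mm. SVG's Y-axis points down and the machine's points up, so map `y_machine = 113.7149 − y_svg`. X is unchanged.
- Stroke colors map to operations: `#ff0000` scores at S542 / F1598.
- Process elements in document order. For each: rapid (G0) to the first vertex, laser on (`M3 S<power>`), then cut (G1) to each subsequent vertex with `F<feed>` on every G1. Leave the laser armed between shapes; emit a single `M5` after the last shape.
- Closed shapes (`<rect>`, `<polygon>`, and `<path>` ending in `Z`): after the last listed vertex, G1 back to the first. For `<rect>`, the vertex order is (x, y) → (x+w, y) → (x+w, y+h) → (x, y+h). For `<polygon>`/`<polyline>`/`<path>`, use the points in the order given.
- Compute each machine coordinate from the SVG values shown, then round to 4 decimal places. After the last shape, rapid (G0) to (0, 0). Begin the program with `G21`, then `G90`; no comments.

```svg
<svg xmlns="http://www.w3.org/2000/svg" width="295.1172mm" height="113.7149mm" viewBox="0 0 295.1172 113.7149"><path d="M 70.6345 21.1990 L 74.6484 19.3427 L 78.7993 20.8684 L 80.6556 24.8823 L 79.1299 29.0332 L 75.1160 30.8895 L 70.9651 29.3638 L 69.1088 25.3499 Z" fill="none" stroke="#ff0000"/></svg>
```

Since the viewBox matches the mm dimensions, user units are millimetres directly. The only transform is the Y-flip y_m = 113.7149 − y_svg.

Shape 1 is a regular polygon drawn with `<path>`. Its stroke #ff0000 means score at S542, F1598. After flipping Y the toolpath is (70.6345,92.5159) → (74.6484,94.3722) → (78.7993,92.8465) → (80.6556,88.8326) → (79.1299,84.6817) → (75.1160,82.8254) → (70.9651,84.3511) → (69.1088,88.3650) → (70.6345,92.5159), returning to the start.

G21
G90
G0 X70.6345 Y92.5159
M3 S542
G1 X74.6484 Y94.3722 F1598
G1 X78.7993 Y92.8465 F1598
G1 X80.6556 Y88.8326 F1598
G1 X79.1299 Y84.6817 F1598
G1 X75.1160 Y82.8254 F1598
G1 X70.9651 Y84.3511 F1598
G1 X69.1088 Y88.3650 F1598
G1 X70.6345 Y92.5159 F1598
M5
G0 X0.0000 Y0.0000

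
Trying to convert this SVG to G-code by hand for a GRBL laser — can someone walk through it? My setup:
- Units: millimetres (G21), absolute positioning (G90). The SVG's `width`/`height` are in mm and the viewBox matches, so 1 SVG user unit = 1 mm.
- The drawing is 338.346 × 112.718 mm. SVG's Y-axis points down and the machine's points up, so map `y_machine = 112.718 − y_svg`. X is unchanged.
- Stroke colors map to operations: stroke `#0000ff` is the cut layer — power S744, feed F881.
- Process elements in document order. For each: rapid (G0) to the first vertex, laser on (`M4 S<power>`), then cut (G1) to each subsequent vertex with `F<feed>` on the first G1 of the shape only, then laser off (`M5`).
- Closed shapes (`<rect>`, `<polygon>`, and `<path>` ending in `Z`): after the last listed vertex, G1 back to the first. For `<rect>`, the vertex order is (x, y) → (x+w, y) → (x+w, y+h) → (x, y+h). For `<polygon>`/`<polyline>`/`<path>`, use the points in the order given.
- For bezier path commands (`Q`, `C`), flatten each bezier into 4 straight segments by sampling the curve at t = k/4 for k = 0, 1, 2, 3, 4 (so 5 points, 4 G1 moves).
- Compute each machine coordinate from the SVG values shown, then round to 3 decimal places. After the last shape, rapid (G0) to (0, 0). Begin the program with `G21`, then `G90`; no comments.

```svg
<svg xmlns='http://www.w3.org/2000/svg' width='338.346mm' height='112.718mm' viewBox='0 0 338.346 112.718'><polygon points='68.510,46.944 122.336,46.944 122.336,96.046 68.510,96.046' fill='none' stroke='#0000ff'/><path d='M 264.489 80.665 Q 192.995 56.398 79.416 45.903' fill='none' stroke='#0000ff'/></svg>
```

1 u = 1 mm; y_m = 112.718 − y.

[1] `<polygon>` rectangle, #0000ff→cut S744 F881: (68.510,65.774) → (122.336,65.774) → (122.336,16.672) → (68.510,16.672) → (68.510,65.774) (closed)

[2] `<path>` quadratic bezier, #0000ff→cut S744 F881: (264.489,32.053) → (226.112,43.326) → (182.474,52.877) → (133.575,60.707) → (79.416,66.815)

G21
G90
G0 X68.510 Y65.774
M4 S744
G1 X122.336 Y65.774 F881
G1 X122.336 Y16.672
G1 X68.510 Y16.672
G1 X68.510 Y65.774
M5
G0 X264.489 Y32.053
M4 S744
G1 X226.112 Y43.326 F881
G1 X182.474 Y52.877
G1 X133.575 Y60.707
G1 X79.416 Y66.815
M5
G0 X0.000 Y0.000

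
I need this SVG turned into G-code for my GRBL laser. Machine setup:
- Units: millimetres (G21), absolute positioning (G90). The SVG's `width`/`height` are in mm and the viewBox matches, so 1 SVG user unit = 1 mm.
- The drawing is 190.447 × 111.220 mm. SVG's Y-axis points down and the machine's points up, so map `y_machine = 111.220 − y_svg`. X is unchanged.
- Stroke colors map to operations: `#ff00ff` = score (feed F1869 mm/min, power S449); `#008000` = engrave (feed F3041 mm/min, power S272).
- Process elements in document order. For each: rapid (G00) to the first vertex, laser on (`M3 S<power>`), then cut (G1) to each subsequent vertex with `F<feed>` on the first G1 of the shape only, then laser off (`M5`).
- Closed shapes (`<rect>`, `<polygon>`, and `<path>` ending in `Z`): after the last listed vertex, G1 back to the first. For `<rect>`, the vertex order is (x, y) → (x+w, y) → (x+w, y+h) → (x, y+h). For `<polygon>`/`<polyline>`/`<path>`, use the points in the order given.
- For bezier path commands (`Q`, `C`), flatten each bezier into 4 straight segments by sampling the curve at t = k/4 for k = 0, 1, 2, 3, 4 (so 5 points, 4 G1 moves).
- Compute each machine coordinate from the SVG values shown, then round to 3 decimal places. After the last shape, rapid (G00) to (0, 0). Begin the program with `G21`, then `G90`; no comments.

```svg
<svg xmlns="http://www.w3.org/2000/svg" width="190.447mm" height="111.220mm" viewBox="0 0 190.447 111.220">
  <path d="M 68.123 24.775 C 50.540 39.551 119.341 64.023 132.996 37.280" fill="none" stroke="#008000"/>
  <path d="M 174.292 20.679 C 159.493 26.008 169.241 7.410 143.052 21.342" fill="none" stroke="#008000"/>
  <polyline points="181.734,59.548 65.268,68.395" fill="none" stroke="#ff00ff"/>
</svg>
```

viewBox `0 0 190.447 111.220` with mm width/height → 1 unit = 1 mm. Flip: y_m = 111.220 − y_svg.

**Shape 1** — `<path>` cubic bezier, stroke `#008000` → engrave (S272, F3041). Control points (SVG): P0=(68.123,24.775), P1=(50.540,39.551), P2=(119.341,64.023), P3=(132.996,37.280); sampled at t=k/4. Machine vertices: (68.123,86.445) → (68.921,74.497) → (88.845,64.623) → (114.626,62.534) → (132.996,73.940). Open path.

**Shape 2** — `<path>` cubic bezier, stroke `#008000` → engrave (S272, F3041). Control points (SVG): P0=(174.292,20.679), P1=(159.493,26.008), P2=(169.241,7.410), P3=(143.052,21.342); sampled at t=k/4. Machine vertices: (174.292,90.541) → (166.850,90.148) → (162.943,93.436) → (156.901,95.110) → (143.052,89.878). Open path.

**Shape 3** — `<polyline>` line segment, stroke `#ff00ff` → score (S449, F1869). Machine vertices: (181.734,51.672) → (65.268,42.825). Open path.

G21
G90
G00 X68.123 Y86.445
M3 S272
G1 X68.921 Y74.497 F3041
G1 X88.845 Y64.623
G1 X114.626 Y62.534
G1 X132.996 Y73.940
M5
G00 X174.292 Y90.541
M3 S272
G1 X166.850 Y90.148 F3041
G1 X162.943 Y93.436
G1 X156.901 Y95.110
G1 X143.052 Y89.878
M5
G00 X181.734 Y51.672
M3 S449
G1 X65.268 Y42.825 F1869
M5
G00 X0.000 Y0.000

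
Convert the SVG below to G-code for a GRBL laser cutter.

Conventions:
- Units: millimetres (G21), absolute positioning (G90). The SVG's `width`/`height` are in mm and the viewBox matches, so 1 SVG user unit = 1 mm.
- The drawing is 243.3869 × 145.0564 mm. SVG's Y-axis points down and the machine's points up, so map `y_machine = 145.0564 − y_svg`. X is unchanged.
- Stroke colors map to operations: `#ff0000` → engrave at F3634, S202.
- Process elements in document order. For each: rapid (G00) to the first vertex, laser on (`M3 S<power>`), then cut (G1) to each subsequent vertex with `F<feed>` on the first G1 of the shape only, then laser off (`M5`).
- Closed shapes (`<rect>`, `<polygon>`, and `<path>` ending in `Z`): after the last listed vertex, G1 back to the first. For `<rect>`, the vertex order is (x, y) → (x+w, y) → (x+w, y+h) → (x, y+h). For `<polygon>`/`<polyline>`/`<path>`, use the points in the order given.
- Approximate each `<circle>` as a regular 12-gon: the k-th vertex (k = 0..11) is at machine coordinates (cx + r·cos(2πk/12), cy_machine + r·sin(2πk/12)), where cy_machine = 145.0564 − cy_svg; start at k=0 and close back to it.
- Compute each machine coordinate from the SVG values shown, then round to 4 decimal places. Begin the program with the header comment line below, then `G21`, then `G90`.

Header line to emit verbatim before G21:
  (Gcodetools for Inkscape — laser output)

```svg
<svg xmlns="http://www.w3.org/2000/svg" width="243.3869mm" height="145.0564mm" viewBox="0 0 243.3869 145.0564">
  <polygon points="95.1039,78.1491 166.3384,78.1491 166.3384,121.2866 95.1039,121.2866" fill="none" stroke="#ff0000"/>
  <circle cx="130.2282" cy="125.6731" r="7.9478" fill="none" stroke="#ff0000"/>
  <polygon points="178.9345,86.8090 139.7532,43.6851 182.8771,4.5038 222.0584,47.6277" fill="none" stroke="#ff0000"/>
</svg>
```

Since the viewBox matches the mm dimensions, user units are millimetres directly. The only transform is the Y-flip y_m = 145.0564 − y_svg.

Shape 1 is a rectangle drawn with `<polygon>`. Its stroke #ff0000 means engrave at S202, F3634. After flipping Y the toolpath is (95.1039,66.9073) → (166.3384,66.9073) → (166.3384,23.7698) → (95.1039,23.7698) → (95.1039,66.9073), returning to the start.

Shape 2 is a circle drawn with `<circle>`. Its stroke #ff0000 means engrave at S202, F3634. After flipping Y the toolpath is (138.1760,19.3833) → (137.1112,23.3572) → (134.2021,26.2663) → (130.2282,27.3311) → (126.2543,26.2663) → (123.3452,23.3572) → (122.2804,19.3833) → (123.3452,15.4094) → (126.2543,12.5003) → (130.2282,11.4355) → (134.2021,12.5003) → (137.1112,15.4094) → (138.1760,19.3833), returning to the start.

Shape 3 is a regular polygon drawn with `<polygon>`. Its stroke #ff0000 means engrave at S202, F3634. After flipping Y the toolpath is (178.9345,58.2474) → (139.7532,101.3713) → (182.8771,140.5526) → (222.0584,97.4287) → (178.9345,58.2474), returning to the start.

(Gcodetools for Inkscape — laser output)
G21
G90
G00 X95.1039 Y66.9073
M3 S202
G1 X166.3384 Y66.9073 F3634
G1 X166.3384 Y23.7698
G1 X95.1039 Y23.7698
G1 X95.1039 Y66.9073
M5
G00 X138.1760 Y19.3833
M3 S202
G1 X137.1112 Y23.3572 F3634
G1 X134.2021 Y26.2663
G1 X130.2282 Y27.3311
G1 X126.2543 Y26.2663
G1 X123.3452 Y23.3572
G1 X122.2804 Y19.3833
G1 X123.3452 Y15.4094
G1 X126.2543 Y12.5003
G1 X130.2282 Y11.4355
G1 X134.2021 Y12.5003
G1 X137.1112 Y15.4094
G1 X138.1760 Y19.3833
M5
G00 X178.9345 Y58.2474
M3 S202
G1 X139.7532 Y101.3713 F3634
G1 X182.8771 Y140.5526
G1 X222.0584 Y97.4287
G1 X178.9345 Y58.2474
M5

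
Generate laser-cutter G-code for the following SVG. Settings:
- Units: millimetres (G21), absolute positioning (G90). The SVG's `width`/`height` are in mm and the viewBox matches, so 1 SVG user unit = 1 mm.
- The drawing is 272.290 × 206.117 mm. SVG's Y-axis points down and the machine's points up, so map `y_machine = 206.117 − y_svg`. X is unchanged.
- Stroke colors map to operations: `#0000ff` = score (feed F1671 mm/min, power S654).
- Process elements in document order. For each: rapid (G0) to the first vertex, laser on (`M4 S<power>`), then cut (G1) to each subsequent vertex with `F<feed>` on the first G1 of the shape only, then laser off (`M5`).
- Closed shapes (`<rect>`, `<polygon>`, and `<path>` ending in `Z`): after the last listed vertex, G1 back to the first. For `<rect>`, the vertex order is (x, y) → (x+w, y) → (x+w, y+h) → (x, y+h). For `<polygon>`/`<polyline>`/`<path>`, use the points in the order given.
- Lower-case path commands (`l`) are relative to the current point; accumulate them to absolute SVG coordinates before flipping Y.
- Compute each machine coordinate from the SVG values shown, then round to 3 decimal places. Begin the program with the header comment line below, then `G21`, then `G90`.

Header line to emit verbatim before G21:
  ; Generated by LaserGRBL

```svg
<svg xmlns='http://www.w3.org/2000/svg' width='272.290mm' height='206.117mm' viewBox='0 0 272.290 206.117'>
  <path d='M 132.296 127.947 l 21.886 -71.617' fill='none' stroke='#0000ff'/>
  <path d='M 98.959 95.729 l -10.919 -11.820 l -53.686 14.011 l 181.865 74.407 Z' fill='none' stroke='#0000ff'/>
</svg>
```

1 u = 1 mm; y_m = 206.117 − y.

[1] `<path>` line segment, #0000ff→score S654 F1671: (132.296,78.170) → (154.182,149.787)

[2] `<path>` closed polygon, #0000ff→score S654 F1671: (98.959,110.388) → (88.040,122.208) → (34.354,108.197) → (216.219,33.790) → (98.959,110.388) (closed)

; Generated by LaserGRBL
G21
G90
G0 X132.296 Y78.170
M4 S654
G1 X154.182 Y149.787 F1671
M5
G0 X98.959 Y110.388
M4 S654
G1 X88.040 Y122.208 F1671
G1 X34.354 Y108.197
G1 X216.219 Y33.790
G1 X98.959 Y110.388
M5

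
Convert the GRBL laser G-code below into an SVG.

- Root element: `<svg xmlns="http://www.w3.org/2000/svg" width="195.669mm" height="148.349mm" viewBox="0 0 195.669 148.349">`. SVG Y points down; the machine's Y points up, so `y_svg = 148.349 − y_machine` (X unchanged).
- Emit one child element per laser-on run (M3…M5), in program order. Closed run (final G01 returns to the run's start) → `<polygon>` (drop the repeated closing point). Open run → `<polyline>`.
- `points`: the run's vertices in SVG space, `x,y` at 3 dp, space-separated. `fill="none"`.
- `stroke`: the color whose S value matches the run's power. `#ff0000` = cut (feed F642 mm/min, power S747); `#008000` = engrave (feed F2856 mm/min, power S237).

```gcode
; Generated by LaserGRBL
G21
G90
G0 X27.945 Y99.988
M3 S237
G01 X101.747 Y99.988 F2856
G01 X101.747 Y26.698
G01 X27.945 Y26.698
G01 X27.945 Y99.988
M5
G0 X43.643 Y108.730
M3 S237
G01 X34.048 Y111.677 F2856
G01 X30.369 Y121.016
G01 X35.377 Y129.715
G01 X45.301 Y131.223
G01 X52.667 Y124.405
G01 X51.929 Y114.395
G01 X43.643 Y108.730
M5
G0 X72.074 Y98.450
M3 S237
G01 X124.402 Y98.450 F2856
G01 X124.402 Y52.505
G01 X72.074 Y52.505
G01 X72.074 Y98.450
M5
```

<svg xmlns="http://www.w3.org/2000/svg" width="195.669mm" height="148.349mm" viewBox="0 0 195.669 148.349">
  <polygon points="27.945,48.361 101.747,48.361 101.747,121.651 27.945,121.651" fill="none" stroke="#008000"/>
  <polygon points="43.643,39.619 34.048,36.672 30.369,27.333 35.377,18.634 45.301,17.126 52.667,23.944 51.929,33.954" fill="none" stroke="#008000"/>
  <polygon points="72.074,49.899 124.402,49.899 124.402,95.844 72.074,95.844" fill="none" stroke="#008000"/>
</svg>

Each laser-on run becomes one SVG element. Flip Y back into SVG space with y_svg = 148.349 − y_machine. Every run uses S237, so all elements get stroke `#008000` (engrave).

Run 1: The run returns to its start, so emit a `<polygon>` with points (Y-flipped): 27.945,48.361 101.747,48.361 101.747,121.651 27.945,121.651.

Run 2: The run returns to its start, so emit a `<polygon>` with points (Y-flipped): 43.643,39.619 34.048,36.672 30.369,27.333 35.377,18.634 45.301,17.126 52.667,23.944 51.929,33.954.

Run 3: The run returns to its start, so emit a `<polygon>` with points (Y-flipped): 72.074,49.899 124.402,49.899 124.402,95.844 72.074,95.844.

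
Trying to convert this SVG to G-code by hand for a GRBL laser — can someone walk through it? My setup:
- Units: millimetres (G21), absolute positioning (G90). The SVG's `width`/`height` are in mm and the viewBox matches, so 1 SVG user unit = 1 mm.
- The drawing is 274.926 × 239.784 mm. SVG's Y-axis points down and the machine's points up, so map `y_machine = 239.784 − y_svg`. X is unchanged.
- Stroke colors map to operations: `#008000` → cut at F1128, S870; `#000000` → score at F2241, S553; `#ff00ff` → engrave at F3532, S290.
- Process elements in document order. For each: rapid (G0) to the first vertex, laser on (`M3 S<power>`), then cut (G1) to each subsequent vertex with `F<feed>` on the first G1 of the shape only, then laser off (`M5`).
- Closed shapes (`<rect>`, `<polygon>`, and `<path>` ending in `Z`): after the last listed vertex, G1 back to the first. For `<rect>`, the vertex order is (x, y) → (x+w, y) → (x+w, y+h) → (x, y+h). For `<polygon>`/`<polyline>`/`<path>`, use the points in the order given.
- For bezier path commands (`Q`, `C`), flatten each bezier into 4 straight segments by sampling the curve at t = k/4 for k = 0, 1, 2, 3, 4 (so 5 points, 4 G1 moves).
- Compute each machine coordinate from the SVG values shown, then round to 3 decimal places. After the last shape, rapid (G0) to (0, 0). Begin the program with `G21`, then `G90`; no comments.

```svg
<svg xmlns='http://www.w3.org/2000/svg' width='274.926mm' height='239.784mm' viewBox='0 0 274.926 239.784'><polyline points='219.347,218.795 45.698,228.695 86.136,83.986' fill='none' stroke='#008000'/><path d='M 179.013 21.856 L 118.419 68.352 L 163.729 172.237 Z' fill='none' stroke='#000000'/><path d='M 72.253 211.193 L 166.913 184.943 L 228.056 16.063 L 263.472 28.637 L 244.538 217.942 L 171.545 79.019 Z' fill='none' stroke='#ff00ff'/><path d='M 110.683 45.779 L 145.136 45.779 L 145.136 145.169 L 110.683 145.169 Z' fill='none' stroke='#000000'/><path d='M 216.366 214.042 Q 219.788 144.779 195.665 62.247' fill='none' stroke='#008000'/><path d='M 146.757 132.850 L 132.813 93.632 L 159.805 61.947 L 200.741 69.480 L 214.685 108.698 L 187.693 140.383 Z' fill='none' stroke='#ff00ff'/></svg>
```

viewBox `0 0 274.926 239.784` with mm width/height → 1 unit = 1 mm. Flip: y_m = 239.784 − y_svg.

**Shape 1** — `<polyline>` open polyline, stroke `#008000` → cut (S870, F1128). Machine vertices: (219.347,20.989) → (45.698,11.089) → (86.136,155.798). Open path.

**Shape 2** — `<path>` closed polygon, stroke `#000000` → score (S553, F2241). Machine vertices: (179.013,217.928) → (118.419,171.432) → (163.729,67.547) → (179.013,217.928). Closed: final G1 returns to the first vertex.

**Shape 3** — `<path>` closed polygon, stroke `#ff00ff` → engrave (S290, F3532). Machine vertices: (72.253,28.591) → (166.913,54.841) → (228.056,223.721) → (263.472,211.147) → (244.538,21.842) → (171.545,160.765) → (72.253,28.591). Closed: final G1 returns to the first vertex.

**Shape 4** — `<path>` rectangle, stroke `#000000` → score (S553, F2241). Machine vertices: (110.683,194.005) → (145.136,194.005) → (145.136,94.615) → (110.683,94.615) → (110.683,194.005). Closed: final G1 returns to the first vertex.

**Shape 5** — `<path>` quadratic bezier, stroke `#008000` → cut (S870, F1128). Control points (SVG): P0=(216.366,214.042), P1=(219.788,144.779), P2=(195.665,62.247); sampled at t=k/4. Machine vertices: (216.366,25.742) → (216.355,61.203) → (212.902,98.322) → (206.005,137.100) → (195.665,177.537). Open path.

**Shape 6** — `<path>` regular polygon, stroke `#ff00ff` → engrave (S290, F3532). Machine vertices: (146.757,106.934) → (132.813,146.152) → (159.805,177.837) → (200.741,170.304) → (214.685,131.086) → (187.693,99.401) → (146.757,106.934). Closed: final G1 returns to the first vertex.

G21
G90
G0 X219.347 Y20.989
M3 S870
G1 X45.698 Y11.089 F1128
G1 X86.136 Y155.798
M5
G0 X179.013 Y217.928
M3 S553
G1 X118.419 Y171.432 F2241
G1 X163.729 Y67.547
G1 X179.013 Y217.928
M5
G0 X72.253 Y28.591
M3 S290
G1 X166.913 Y54.841 F3532
G1 X228.056 Y223.721
G1 X263.472 Y211.147
G1 X244.538 Y21.842
G1 X171.545 Y160.765
G1 X72.253 Y28.591
M5
G0 X110.683 Y194.005
M3 S553
G1 X145.136 Y194.005 F2241
G1 X145.136 Y94.615
G1 X110.683 Y94.615
G1 X110.683 Y194.005
M5
G0 X216.366 Y25.742
M3 S870
G1 X216.355 Y61.203 F1128
G1 X212.902 Y98.322
G1 X206.005 Y137.100
G1 X195.665 Y177.537
M5
G0 X146.757 Y106.934
M3 S290
G1 X132.813 Y146.152 F3532
G1 X159.805 Y177.837
G1 X200.741 Y170.304
G1 X214.685 Y131.086
G1 X187.693 Y99.401
G1 X146.757 Y106.934
M5
G0 X0.000 Y0.000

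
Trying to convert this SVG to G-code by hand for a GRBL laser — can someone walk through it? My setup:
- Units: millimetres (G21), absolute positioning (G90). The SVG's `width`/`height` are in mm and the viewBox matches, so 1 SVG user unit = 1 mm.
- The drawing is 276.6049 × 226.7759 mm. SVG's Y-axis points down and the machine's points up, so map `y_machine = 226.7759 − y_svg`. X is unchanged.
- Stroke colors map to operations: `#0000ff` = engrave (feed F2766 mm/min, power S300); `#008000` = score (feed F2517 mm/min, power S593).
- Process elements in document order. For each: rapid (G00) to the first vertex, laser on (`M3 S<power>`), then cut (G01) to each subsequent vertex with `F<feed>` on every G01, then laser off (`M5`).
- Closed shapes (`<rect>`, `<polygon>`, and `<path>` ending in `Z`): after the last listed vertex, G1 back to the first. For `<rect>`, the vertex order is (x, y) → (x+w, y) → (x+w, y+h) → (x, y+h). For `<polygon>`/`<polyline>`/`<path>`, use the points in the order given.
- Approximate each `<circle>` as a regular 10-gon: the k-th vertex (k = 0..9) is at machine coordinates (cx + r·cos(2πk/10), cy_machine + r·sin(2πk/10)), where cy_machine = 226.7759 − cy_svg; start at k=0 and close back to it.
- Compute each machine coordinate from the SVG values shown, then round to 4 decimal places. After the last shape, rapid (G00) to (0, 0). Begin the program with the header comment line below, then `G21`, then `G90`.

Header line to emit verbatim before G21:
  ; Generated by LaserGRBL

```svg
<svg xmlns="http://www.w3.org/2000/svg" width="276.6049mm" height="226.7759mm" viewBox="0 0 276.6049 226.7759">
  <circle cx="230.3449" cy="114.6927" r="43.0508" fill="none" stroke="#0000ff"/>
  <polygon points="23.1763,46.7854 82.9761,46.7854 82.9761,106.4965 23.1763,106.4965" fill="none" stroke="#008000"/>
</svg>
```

; Generated by LaserGRBL
G21
G90
G00 X273.3957 Y112.0832
M3 S300
G01 X265.1737 Y137.3878 F2766
G01 X243.6483 Y153.0269 F2766
G01 X217.0415 Y153.0269 F2766
G01 X195.5161 Y137.3878 F2766
G01 X187.2941 Y112.0832 F2766
G01 X195.5161 Y86.7786 F2766
G01 X217.0415 Y71.1395 F2766
G01 X243.6483 Y71.1395 F2766
G01 X265.1737 Y86.7786 F2766
G01 X273.3957 Y112.0832 F2766
M5
G00 X23.1763 Y179.9905
M3 S593
G01 X82.9761 Y179.9905 F2517
G01 X82.9761 Y120.2794 F2517
G01 X23.1763 Y120.2794 F2517
G01 X23.1763 Y179.9905 F2517
M5
G00 X0.0000 Y0.0000

viewBox `0 0 276.6049 226.7759` with mm width/height → 1 unit = 1 mm. Flip: y_m = 226.7759 − y_svg.

**Shape 1** — `<circle>` circle, stroke `#0000ff` → engrave (S300, F2766). Machine vertices: (273.3957,112.0832) → (265.1737,137.3878) → (243.6483,153.0269) → (217.0415,153.0269) → (195.5161,137.3878) → (187.2941,112.0832) → (195.5161,86.7786) → (217.0415,71.1395) → (243.6483,71.1395) → (265.1737,86.7786) → (273.3957,112.0832). Closed: final G1 returns to the first vertex.

**Shape 2** — `<polygon>` rectangle, stroke `#008000` → score (S593, F2517). Machine vertices: (23.1763,179.9905) → (82.9761,179.9905) → (82.9761,120.2794) → (23.1763,120.2794) → (23.1763,179.9905). Closed: final G1 returns to the first vertex.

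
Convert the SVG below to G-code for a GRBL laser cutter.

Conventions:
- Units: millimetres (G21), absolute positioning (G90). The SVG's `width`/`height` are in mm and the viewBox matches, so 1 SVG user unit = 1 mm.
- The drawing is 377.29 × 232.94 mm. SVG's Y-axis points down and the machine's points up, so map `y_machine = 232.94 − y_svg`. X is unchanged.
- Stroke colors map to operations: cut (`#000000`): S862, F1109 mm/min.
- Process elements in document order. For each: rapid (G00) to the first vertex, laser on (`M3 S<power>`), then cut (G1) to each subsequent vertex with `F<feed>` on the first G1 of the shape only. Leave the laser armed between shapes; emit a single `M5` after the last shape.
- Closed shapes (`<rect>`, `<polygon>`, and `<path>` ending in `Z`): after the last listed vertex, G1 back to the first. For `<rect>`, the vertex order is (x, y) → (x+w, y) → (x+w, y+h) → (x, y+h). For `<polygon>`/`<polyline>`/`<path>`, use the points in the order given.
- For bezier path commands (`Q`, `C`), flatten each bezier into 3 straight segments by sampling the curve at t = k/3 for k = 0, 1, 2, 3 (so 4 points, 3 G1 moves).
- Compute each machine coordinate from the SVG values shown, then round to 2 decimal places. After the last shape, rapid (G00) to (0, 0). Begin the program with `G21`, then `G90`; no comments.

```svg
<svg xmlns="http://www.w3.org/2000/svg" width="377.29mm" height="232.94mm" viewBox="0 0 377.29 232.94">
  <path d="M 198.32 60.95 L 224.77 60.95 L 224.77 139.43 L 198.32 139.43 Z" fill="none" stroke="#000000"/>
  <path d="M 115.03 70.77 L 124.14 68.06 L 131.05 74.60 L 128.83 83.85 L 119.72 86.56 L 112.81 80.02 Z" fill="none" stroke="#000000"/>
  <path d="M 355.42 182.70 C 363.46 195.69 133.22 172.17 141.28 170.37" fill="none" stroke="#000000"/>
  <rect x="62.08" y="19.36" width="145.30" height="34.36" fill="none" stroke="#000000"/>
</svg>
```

1 u = 1 mm; y_m = 232.94 − y.

[1] `<path>` rectangle, #000000→cut S862 F1109: (198.32,171.99) → (224.77,171.99) → (224.77,93.51) → (198.32,93.51) → (198.32,171.99) (closed)

[2] `<path>` regular polygon, #000000→cut S862 F1109: (115.03,162.17) → (124.14,164.88) → (131.05,158.34) → (128.83,149.09) → (119.72,146.38) → (112.81,152.92) → (115.03,162.17) (closed)

[3] `<path>` cubic bezier, #000000→cut S862 F1109: (355.42,50.24) → (301.68,47.26) → (195.00,55.69) → (141.28,62.57)

[4] `<rect>` rectangle, #000000→cut S862 F1109: (62.08,213.58) → (207.38,213.58) → (207.38,179.22) → (62.08,179.22) → (62.08,213.58) (closed)

G21
G90
G00 X198.32 Y171.99
M3 S862
G1 X224.77 Y171.99 F1109
G1 X224.77 Y93.51
G1 X198.32 Y93.51
G1 X198.32 Y171.99
G00 X115.03 Y162.17
M3 S862
G1 X124.14 Y164.88 F1109
G1 X131.05 Y158.34
G1 X128.83 Y149.09
G1 X119.72 Y146.38
G1 X112.81 Y152.92
G1 X115.03 Y162.17
G00 X355.42 Y50.24
M3 S862
G1 X301.68 Y47.26 F1109
G1 X195.00 Y55.69
G1 X141.28 Y62.57
G00 X62.08 Y213.58
M3 S862
G1 X207.38 Y213.58 F1109
G1 X207.38 Y179.22
G1 X62.08 Y179.22
G1 X62.08 Y213.58
M5
G00 X0.00 Y0.00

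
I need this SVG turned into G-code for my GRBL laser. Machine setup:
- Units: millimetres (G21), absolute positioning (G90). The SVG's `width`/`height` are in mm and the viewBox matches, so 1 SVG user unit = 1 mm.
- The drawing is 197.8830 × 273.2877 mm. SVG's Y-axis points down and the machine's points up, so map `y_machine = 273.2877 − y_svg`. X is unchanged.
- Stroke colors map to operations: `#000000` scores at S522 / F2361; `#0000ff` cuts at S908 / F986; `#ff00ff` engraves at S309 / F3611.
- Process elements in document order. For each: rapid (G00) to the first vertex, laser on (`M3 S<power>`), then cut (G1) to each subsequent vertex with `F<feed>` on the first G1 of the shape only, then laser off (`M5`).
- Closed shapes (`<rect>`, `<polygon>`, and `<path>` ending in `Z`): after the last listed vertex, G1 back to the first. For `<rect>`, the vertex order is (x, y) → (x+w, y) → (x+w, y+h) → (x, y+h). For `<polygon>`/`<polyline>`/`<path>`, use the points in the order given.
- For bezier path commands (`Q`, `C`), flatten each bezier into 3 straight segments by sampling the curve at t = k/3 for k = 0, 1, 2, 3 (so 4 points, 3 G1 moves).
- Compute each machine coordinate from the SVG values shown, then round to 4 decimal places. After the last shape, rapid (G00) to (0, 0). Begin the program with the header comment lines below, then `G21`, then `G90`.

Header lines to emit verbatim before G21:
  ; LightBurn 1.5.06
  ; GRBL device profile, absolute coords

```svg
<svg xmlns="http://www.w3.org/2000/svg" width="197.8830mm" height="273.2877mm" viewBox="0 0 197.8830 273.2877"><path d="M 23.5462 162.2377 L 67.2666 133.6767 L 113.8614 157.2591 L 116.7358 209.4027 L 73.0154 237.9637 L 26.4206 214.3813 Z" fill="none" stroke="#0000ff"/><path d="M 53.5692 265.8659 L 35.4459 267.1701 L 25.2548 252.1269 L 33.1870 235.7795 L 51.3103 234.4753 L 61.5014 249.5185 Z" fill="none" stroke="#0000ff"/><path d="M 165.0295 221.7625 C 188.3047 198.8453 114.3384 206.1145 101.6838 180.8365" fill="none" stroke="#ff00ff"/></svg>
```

Since the viewBox matches the mm dimensions, user units are millimetres directly. The only transform is the Y-flip y_m = 273.2877 − y_svg.

Shape 1 is a regular polygon drawn with `<path>`. Its stroke #0000ff means cut at S908, F986. After flipping Y the toolpath is (23.5462,111.0500) → (67.2666,139.6110) → (113.8614,116.0286) → (116.7358,63.8850) → (73.0154,35.3240) → (26.4206,58.9064) → (23.5462,111.0500), returning to the start.

Shape 2 is a regular polygon drawn with `<path>`. Its stroke #0000ff means cut at S908, F986. After flipping Y the toolpath is (53.5692,7.4218) → (35.4459,6.1176) → (25.2548,21.1608) → (33.1870,37.5082) → (51.3103,38.8124) → (61.5014,23.7692) → (53.5692,7.4218), returning to the start.

Shape 3 is a cubic bezier drawn with `<path>`. Its stroke #ff00ff means engrave at S309, F3611. After flipping Y the toolpath is (165.0295,51.5252) → (161.7632,66.7037) → (128.9033,75.6988) → (101.6838,92.4512).

; LightBurn 1.5.06
; GRBL device profile, absolute coords
G21
G90
G00 X23.5462 Y111.0500
M3 S908
G1 X67.2666 Y139.6110 F986
G1 X113.8614 Y116.0286
G1 X116.7358 Y63.8850
G1 X73.0154 Y35.3240
G1 X26.4206 Y58.9064
G1 X23.5462 Y111.0500
M5
G00 X53.5692 Y7.4218
M3 S908
G1 X35.4459 Y6.1176 F986
G1 X25.2548 Y21.1608
G1 X33.1870 Y37.5082
G1 X51.3103 Y38.8124
G1 X61.5014 Y23.7692
G1 X53.5692 Y7.4218
M5
G00 X165.0295 Y51.5252
M3 S309
G1 X161.7632 Y66.7037 F3611
G1 X128.9033 Y75.6988
G1 X101.6838 Y92.4512
M5
G00 X0.0000 Y0.0000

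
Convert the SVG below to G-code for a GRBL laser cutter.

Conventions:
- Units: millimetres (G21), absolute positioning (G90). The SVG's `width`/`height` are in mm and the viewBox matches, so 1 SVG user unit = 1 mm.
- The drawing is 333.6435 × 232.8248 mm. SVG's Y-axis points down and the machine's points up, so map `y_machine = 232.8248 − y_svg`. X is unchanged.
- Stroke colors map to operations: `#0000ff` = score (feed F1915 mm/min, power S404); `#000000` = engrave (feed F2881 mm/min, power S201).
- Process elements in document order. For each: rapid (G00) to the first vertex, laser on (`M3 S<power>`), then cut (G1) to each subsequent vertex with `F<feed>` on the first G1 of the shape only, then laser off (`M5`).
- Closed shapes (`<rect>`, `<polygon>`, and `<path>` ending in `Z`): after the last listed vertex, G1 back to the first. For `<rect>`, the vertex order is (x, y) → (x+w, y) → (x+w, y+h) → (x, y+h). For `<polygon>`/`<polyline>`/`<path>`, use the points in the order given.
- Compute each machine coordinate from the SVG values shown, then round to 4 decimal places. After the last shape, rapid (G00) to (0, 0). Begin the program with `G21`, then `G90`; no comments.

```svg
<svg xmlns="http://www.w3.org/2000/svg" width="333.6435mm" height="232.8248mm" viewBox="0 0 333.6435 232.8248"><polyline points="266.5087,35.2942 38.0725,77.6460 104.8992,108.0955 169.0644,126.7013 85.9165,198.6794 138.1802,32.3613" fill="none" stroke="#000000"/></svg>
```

G21
G90
G00 X266.5087 Y197.5306
M3 S201
G1 X38.0725 Y155.1788 F2881
G1 X104.8992 Y124.7293
G1 X169.0644 Y106.1235
G1 X85.9165 Y34.1454
G1 X138.1802 Y200.4635
M5
G00 X0.0000 Y0.0000

viewBox `0 0 333.6435 232.8248` with mm width/height → 1 unit = 1 mm. Flip: y_m = 232.8248 − y_svg.

**Shape 1** — `<polyline>` open polyline, stroke `#000000` → engrave (S201, F2881). Machine vertices: (266.5087,197.5306) → (38.0725,155.1788) → (104.8992,124.7293) → (169.0644,106.1235) → (85.9165,34.1454) → (138.1802,200.4635). Open path.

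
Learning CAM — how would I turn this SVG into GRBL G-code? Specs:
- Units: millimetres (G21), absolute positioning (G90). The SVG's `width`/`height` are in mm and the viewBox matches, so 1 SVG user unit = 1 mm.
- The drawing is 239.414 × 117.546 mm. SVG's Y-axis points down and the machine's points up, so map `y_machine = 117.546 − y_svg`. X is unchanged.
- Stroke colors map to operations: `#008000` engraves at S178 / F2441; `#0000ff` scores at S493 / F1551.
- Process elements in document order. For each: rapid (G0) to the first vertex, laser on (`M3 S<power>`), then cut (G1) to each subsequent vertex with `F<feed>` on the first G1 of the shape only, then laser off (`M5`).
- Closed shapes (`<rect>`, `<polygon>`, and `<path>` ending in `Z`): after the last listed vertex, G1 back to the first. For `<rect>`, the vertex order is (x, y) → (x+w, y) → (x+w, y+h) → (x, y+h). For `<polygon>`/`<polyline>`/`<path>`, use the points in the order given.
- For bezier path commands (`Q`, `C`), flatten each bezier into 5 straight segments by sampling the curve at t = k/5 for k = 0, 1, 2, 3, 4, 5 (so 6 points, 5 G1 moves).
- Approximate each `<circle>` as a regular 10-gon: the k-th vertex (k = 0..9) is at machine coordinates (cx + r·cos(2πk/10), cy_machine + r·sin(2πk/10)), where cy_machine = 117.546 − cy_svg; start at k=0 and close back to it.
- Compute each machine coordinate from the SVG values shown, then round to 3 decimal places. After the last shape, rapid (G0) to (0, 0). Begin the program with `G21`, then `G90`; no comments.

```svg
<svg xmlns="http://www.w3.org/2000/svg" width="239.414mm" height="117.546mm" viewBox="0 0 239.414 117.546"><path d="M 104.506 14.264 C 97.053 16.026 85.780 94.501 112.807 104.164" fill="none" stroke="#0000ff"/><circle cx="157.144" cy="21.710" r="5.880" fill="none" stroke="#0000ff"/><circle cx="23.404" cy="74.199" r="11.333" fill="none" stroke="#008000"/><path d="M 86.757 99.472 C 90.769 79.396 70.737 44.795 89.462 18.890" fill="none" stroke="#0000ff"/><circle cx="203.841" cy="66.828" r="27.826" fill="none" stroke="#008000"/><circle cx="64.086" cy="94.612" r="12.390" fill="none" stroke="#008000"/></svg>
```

G21
G90
G0 X104.506 Y103.282
M3 S493
G1 X99.913 Y94.183 F1551
G1 X96.424 Y73.659
G1 X96.063 Y48.694
G1 X100.850 Y26.273
G1 X112.807 Y13.382
M5
G0 X163.024 Y95.836
M3 S493
G1 X161.901 Y99.292 F1551
G1 X158.961 Y101.428
G1 X155.327 Y101.428
G1 X152.387 Y99.292
G1 X151.264 Y95.836
G1 X152.387 Y92.380
G1 X155.327 Y90.244
G1 X158.961 Y90.244
G1 X161.901 Y92.380
G1 X163.024 Y95.836
M5
G0 X34.737 Y43.347
M3 S178
G1 X32.573 Y50.008 F2441
G1 X26.906 Y54.125
G1 X19.902 Y54.125
G1 X14.235 Y50.008
G1 X12.071 Y43.347
G1 X14.235 Y36.686
G1 X19.902 Y32.569
G1 X26.906 Y32.569
G1 X32.573 Y36.686
G1 X34.737 Y43.347
M5
G0 X86.757 Y18.074
M3 S493
G1 X86.781 Y31.677 F1551
G1 X84.050 Y47.651
G1 X81.576 Y64.882
G1 X82.375 Y82.255
G1 X89.462 Y98.656
M5
G0 X231.667 Y50.718
M3 S178
G1 X226.353 Y67.074 F2441
G1 X212.440 Y77.182
G1 X195.242 Y77.182
G1 X181.329 Y67.074
G1 X176.015 Y50.718
G1 X181.329 Y34.362
G1 X195.242 Y24.254
G1 X212.440 Y24.254
G1 X226.353 Y34.362
G1 X231.667 Y50.718
M5
G0 X76.476 Y22.934
M3 S178
G1 X74.110 Y30.217 F2441
G1 X67.915 Y34.718
G1 X60.257 Y34.718
G1 X54.062 Y30.217
G1 X51.696 Y22.934
G1 X54.062 Y15.651
G1 X60.257 Y11.150
G1 X67.915 Y11.150
G1 X74.110 Y15.651
G1 X76.476 Y22.934
M5
G0 X0.000 Y0.000

Since the viewBox matches the mm dimensions, user units are millimetres directly. The only transform is the Y-flip y_m = 117.546 − y_svg.

Shape 1 is a cubic bezier drawn with `<path>`. Its stroke #0000ff means score at S493, F1551. After flipping Y the toolpath is (104.506,103.282) → (99.913,94.183) → (96.424,73.659) → (96.063,48.694) → (100.850,26.273) → (112.807,13.382).

Shape 2 is a circle drawn with `<circle>`. Its stroke #0000ff means score at S493, F1551. After flipping Y the toolpath is (163.024,95.836) → (161.901,99.292) → (158.961,101.428) → (155.327,101.428) → (152.387,99.292) → (151.264,95.836) → (152.387,92.380) → (155.327,90.244) → (158.961,90.244) → (161.901,92.380) → (163.024,95.836), returning to the start.

Shape 3 is a circle drawn with `<circle>`. Its stroke #008000 means engrave at S178, F2441. After flipping Y the toolpath is (34.737,43.347) → (32.573,50.008) → (26.906,54.125) → (19.902,54.125) → (14.235,50.008) → (12.071,43.347) → (14.235,36.686) → (19.902,32.569) → (26.906,32.569) → (32.573,36.686) → (34.737,43.347), returning to the start.

Shape 4 is a cubic bezier drawn with `<path>`. Its stroke #0000ff means score at S493, F1551. After flipping Y the toolpath is (86.757,18.074) → (86.781,31.677) → (84.050,47.651) → (81.576,64.882) → (82.375,82.255) → (89.462,98.656).

Shape 5 is a circle drawn with `<circle>`. Its stroke #008000 means engrave at S178, F2441. After flipping Y the toolpath is (231.667,50.718) → (226.353,67.074) → (212.440,77.182) → (195.242,77.182) → (181.329,67.074) → (176.015,50.718) → (181.329,34.362) → (195.242,24.254) → (212.440,24.254) → (226.353,34.362) → (231.667,50.718), returning to the start.

Shape 6 is a circle drawn with `<circle>`. Its stroke #008000 means engrave at S178, F2441. After flipping Y the toolpath is (76.476,22.934) → (74.110,30.217) → (67.915,34.718) → (60.257,34.718) → (54.062,30.217) → (51.696,22.934) → (54.062,15.651) → (60.257,11.150) → (67.915,11.150) → (74.110,15.651) → (76.476,22.934), returning to the start.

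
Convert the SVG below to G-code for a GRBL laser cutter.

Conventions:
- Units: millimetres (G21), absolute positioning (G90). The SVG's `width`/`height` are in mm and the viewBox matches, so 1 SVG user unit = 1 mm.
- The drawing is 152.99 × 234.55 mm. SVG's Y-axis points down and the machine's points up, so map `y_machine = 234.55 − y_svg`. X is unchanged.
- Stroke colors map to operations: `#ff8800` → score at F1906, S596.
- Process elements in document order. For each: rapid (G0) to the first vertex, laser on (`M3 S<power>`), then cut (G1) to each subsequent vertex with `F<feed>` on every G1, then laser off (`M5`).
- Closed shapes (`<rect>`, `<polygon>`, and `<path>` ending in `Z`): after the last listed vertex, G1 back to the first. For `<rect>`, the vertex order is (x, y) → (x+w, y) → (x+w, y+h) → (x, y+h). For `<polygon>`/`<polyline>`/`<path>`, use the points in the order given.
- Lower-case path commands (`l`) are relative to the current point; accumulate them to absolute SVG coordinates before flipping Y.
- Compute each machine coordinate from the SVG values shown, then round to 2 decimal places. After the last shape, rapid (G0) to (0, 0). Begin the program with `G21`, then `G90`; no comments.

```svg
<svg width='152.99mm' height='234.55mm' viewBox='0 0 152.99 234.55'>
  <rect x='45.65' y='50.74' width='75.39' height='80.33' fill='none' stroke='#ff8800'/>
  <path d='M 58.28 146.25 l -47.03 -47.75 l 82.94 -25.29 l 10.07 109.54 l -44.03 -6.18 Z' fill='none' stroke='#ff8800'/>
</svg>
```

G21
G90
G0 X45.65 Y183.81
M3 S596
G1 X121.04 Y183.81 F1906
G1 X121.04 Y103.48 F1906
G1 X45.65 Y103.48 F1906
G1 X45.65 Y183.81 F1906
M5
G0 X58.28 Y88.30
M3 S596
G1 X11.25 Y136.05 F1906
G1 X94.19 Y161.34 F1906
G1 X104.26 Y51.80 F1906
G1 X60.23 Y57.98 F1906
G1 X58.28 Y88.30 F1906
M5
G0 X0.00 Y0.00

Since the viewBox matches the mm dimensions, user units are millimetres directly. The only transform is the Y-flip y_m = 234.55 − y_svg.

Shape 1 is a rectangle drawn with `<rect>`. Its stroke #ff8800 means score at S596, F1906. After flipping Y the toolpath is (45.65,183.81) → (121.04,183.81) → (121.04,103.48) → (45.65,103.48) → (45.65,183.81), returning to the start.

Shape 2 is a closed polygon drawn with `<path>`. Its stroke #ff8800 means score at S596, F1906. After flipping Y the toolpath is (58.28,88.30) → (11.25,136.05) → (94.19,161.34) → (104.26,51.80) → (60.23,57.98) → (58.28,88.30), returning to the start.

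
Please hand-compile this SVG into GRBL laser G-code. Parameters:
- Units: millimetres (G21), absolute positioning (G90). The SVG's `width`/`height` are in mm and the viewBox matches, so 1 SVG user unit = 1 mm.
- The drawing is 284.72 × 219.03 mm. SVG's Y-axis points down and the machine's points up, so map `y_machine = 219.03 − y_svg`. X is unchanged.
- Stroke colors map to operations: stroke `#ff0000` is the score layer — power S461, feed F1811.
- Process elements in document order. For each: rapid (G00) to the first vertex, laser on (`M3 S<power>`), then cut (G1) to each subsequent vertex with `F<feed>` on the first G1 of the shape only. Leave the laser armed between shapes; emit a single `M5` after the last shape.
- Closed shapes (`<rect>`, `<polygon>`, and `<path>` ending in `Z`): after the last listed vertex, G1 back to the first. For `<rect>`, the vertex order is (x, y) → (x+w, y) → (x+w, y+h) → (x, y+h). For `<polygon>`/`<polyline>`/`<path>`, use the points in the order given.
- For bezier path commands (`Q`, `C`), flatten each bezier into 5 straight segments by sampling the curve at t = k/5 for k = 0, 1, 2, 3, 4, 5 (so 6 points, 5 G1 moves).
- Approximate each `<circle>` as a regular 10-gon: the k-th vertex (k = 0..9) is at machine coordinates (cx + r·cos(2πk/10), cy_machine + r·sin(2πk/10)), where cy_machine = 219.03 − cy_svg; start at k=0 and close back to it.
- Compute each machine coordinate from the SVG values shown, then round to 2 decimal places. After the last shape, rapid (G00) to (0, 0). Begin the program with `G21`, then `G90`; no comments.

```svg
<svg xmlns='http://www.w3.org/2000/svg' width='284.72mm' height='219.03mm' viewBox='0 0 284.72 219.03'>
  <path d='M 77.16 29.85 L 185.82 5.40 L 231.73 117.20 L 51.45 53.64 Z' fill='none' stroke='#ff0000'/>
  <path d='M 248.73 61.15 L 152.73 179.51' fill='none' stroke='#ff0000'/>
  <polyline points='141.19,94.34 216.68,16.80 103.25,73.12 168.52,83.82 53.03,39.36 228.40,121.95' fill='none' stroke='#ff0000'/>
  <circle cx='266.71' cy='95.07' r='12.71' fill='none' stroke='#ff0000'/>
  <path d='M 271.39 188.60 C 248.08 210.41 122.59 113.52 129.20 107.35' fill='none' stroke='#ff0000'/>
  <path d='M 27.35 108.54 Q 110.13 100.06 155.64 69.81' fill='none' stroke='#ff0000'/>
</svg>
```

G21
G90
G00 X77.16 Y189.18
M3 S461
G1 X185.82 Y213.63 F1811
G1 X231.73 Y101.83
G1 X51.45 Y165.39
G1 X77.16 Y189.18
G00 X248.73 Y157.88
M3 S461
G1 X152.73 Y39.52 F1811
G00 X141.19 Y124.69
M3 S461
G1 X216.68 Y202.23 F1811
G1 X103.25 Y145.91
G1 X168.52 Y135.21
G1 X53.03 Y179.67
G1 X228.40 Y97.08
G00 X279.42 Y123.96
M3 S461
G1 X276.99 Y131.43 F1811
G1 X270.64 Y136.05
G1 X262.78 Y136.05
G1 X256.43 Y131.43
G1 X254.00 Y123.96
G1 X256.43 Y116.49
G1 X262.78 Y111.87
G1 X270.64 Y111.87
G1 X276.99 Y116.49
G1 X279.42 Y123.96
G00 X271.39 Y30.43
M3 S461
G1 X247.02 Y29.91 F1811
G1 X209.37 Y47.83
G1 X169.68 Y74.13
G1 X139.21 Y98.77
G1 X129.20 Y111.68
G00 X27.35 Y110.49
M3 S461
G1 X58.97 Y114.75 F1811
G1 X87.61 Y120.76
G1 X113.27 Y128.50
G1 X135.95 Y137.99
G1 X155.64 Y149.22
M5
G00 X0.00 Y0.00

Since the viewBox matches the mm dimensions, user units are millimetres directly. The only transform is the Y-flip y_m = 219.03 − y_svg.

Shape 1 is a closed polygon drawn with `<path>`. Its stroke #ff0000 means score at S461, F1811. After flipping Y the toolpath is (77.16,189.18) → (185.82,213.63) → (231.73,101.83) → (51.45,165.39) → (77.16,189.18), returning to the start.

Shape 2 is a line segment drawn with `<path>`. Its stroke #ff0000 means score at S461, F1811. After flipping Y the toolpath is (248.73,157.88) → (152.73,39.52).

Shape 3 is a open polyline drawn with `<polyline>`. Its stroke #ff0000 means score at S461, F1811. After flipping Y the toolpath is (141.19,124.69) → (216.68,202.23) → (103.25,145.91) → (168.52,135.21) → (53.03,179.67) → (228.40,97.08).

Shape 4 is a circle drawn with `<circle>`. Its stroke #ff0000 means score at S461, F1811. After flipping Y the toolpath is (279.42,123.96) → (276.99,131.43) → (270.64,136.05) → (262.78,136.05) → (256.43,131.43) → (254.00,123.96) → (256.43,116.49) → (262.78,111.87) → (270.64,111.87) → (276.99,116.49) → (279.42,123.96), returning to the start.

Shape 5 is a cubic bezier drawn with `<path>`. Its stroke #ff0000 means score at S461, F1811. After flipping Y the toolpath is (271.39,30.43) → (247.02,29.91) → (209.37,47.83) → (169.68,74.13) → (139.21,98.77) → (129.20,111.68).

Shape 6 is a quadratic bezier drawn with `<path>`. Its stroke #ff0000 means score at S461, F1811. After flipping Y the toolpath is (27.35,110.49) → (58.97,114.75) → (87.61,120.76) → (113.27,128.50) → (135.95,137.99) → (155.64,149.22).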